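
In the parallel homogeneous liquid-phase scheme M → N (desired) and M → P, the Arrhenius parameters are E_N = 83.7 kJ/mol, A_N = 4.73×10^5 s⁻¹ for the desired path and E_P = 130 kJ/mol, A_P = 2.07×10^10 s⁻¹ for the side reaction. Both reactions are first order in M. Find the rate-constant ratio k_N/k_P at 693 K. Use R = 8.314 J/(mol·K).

0.0706

Since both paths have the same order in M, the concentration cancels and S_{N/P} = k_N/k_P = (A_N/A_P)·exp[(E_P−E_N)/(RT)].
(E_P−E_N)/(RT) = (130−83.7)×10³/(8.314×693) = 46300/5762 = 8.036.
k_N/k_P = (4.73×10^5/2.07×10^10)·exp(8.036) = 2.285×10^-5 × 3090 = 0.0706.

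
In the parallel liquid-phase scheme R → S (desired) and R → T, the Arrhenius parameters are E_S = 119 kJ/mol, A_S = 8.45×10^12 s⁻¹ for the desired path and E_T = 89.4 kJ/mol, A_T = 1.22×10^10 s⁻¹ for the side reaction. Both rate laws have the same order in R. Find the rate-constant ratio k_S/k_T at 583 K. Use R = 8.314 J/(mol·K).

With equal orders, S_{S/T} = k_S/k_T = (A_S/A_T)·exp[(E_T−E_S)/(RT)].
(E_T−E_S)/(RT) = (89.4−119)×10³/(8.314×583) = -29600/4847 = -6.107.
k_S/k_T = (8.45×10^12/1.22×10^10)·exp(-6.107) = 692.6 × 0.002228 = 1.54.
Since E_S > E_T, raising the temperature improves selectivity toward S.

1.54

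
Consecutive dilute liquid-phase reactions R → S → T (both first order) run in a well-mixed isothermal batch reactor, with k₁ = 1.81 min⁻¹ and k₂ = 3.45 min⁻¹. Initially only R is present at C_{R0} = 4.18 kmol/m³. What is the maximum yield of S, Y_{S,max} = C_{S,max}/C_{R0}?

Evaluating C_S at t_opt = ln(k₂/k₁)/(k₂−k₁) gives C_{S,max}/C_{R0} = (k₁/k₂)^[k₂/(k₂−k₁)].
= (1.81/3.45)^(3.45/(3.45−1.81)) = (0.5246)^(2.104) = 0.2574.

0.257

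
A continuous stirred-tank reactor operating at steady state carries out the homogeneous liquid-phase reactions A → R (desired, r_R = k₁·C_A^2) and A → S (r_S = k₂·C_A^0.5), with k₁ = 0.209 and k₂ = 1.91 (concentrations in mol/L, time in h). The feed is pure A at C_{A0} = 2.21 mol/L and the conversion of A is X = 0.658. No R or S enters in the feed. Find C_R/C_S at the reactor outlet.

Exit C_A = C_{A0}(1−X) = 2.21×0.342 = 0.7558 mol/L.
A CSTR operates uniformly at the exit composition, giving r_R = 0.1194 and r_S = 1.661 (each k·C_A^n at C_A = 0.7558).
Overall selectivity = C_R/C_S = r_Rτ/(r_Sτ) = r_R/r_S = 0.0719.

0.0719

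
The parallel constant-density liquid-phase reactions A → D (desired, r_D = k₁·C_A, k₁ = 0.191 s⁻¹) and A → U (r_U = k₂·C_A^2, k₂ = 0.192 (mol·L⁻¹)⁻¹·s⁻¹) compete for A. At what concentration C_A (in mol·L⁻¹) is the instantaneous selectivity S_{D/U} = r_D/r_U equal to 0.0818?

S_{D/U} = (k₁/k₂)·C_A⁻¹ ⇒ C_A = (S·k₂/k₁)^(-1).
= (0.0818×0.192/0.191)^(-1) = (0.08223)^(-1) = 12.2 mol·L⁻¹.

12.2 mol·L⁻¹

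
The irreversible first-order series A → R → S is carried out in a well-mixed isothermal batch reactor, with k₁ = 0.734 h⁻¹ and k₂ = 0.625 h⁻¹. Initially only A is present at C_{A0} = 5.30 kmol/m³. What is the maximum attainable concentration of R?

At the optimum, C_{R,max}/C_{A0} = (k₁/k₂)^[k₂/(k₂−k₁)].
= (0.734/0.625)^(0.625/(0.625−0.734)) = (1.174)^(-5.734) = 0.3978.
C_{R,max} = 0.3978×5.30 = 2.11 kmol/m³.

2.11 kmol/m³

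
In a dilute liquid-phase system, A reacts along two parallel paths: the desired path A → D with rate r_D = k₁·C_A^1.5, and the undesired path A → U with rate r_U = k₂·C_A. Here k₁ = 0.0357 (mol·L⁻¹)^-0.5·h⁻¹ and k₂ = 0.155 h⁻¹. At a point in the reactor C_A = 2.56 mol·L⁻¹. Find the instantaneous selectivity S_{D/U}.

0.369

S_{D/U} = r_D/r_U = (k₁·C_A^1.5)/(k₂·C_A) = (k₁/k₂)·C_A^0.5.
= (0.0357×2.560^1.5) / (0.155×2.560) = 0.1462/0.3968 = 0.369.
Since the desired path is higher order in A, keeping C_A high (PFR or concentrated feed) favours D.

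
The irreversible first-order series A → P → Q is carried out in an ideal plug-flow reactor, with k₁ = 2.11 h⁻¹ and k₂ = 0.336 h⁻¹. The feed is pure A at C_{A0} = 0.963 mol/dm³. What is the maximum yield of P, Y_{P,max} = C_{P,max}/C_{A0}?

For a first-order series the maximum intermediate yield is C_{P,max}/C_{A0} = (k₁/k₂)^[k₂/(k₂−k₁)].
= (2.11/0.336)^(0.336/(0.336−2.11)) = (6.280)^(-0.1894) = 0.7061.

0.706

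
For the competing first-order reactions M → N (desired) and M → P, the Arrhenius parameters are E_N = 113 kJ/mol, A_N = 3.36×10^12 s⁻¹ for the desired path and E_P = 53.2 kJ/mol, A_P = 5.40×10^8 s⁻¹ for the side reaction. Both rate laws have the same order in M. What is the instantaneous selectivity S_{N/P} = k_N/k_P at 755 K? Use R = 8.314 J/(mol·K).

0.453

With equal orders, S_{N/P} = k_N/k_P = (A_N/A_P)·exp[(E_P−E_N)/(RT)].
(E_P−E_N)/(RT) = (53.2−113)×10³/(8.314×755) = -59800/6277 = -9.527.
k_N/k_P = (3.36×10^12/5.40×10^8)·exp(-9.527) = 6222 × 7.288×10^-5 = 0.453.
Since E_N > E_P, raising the temperature improves selectivity toward N.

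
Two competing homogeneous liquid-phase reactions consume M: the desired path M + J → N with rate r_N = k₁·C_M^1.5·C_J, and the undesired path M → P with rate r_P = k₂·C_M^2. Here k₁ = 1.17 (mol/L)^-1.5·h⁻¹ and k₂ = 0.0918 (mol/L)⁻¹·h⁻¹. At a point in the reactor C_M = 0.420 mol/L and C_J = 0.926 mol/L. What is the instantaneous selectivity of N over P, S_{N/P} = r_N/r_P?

S_{N/P} = r_N/r_P = (k₁·C_M^1.5·C_J)/(k₂·C_M^2) = (k₁/k₂)·C_M^-0.5·C_J.
= (1.17×0.4200^1.5×0.9260) / (0.0918×0.4200^2) = 0.2949/0.01619 = 18.2.

18.2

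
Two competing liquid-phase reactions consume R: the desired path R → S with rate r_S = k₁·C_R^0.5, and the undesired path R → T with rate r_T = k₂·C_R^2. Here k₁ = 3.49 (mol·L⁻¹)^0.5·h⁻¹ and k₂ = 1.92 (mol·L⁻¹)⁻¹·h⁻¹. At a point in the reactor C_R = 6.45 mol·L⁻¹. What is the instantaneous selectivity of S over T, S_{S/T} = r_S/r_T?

0.111

S_{S/T} = r_S/r_T = (k₁·C_R^0.5)/(k₂·C_R^2) = (k₁/k₂)·C_R^-1.5.
= (3.49×6.450^0.5) / (1.92×6.450^2) = 8.864/79.88 = 0.111.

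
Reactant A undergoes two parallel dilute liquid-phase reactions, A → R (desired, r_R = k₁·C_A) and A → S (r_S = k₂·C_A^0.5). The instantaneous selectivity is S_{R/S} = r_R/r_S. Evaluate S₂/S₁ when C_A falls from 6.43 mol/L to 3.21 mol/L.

0.707

S_{R/S} = (k₁/k₂)·C_A^0.5, so S₂/S₁ = (C_{A,2}/C_{A,1})^0.5.
= (3.21/6.43)^0.5 = (0.4992)^0.5 = 0.707.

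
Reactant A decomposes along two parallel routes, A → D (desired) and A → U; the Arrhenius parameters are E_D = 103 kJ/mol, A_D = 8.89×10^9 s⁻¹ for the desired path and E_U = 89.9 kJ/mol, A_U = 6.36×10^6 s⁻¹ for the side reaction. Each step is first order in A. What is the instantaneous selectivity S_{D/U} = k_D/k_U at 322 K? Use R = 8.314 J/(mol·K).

k_D/k_U = (A_D/A_U)·exp[−(E_D−E_U)/(RT)] = (A_D/A_U)·exp[(E_U−E_D)/(RT)].
(E_U−E_D)/(RT) = (89.9−103)×10³/(8.314×322) = -13100/2677 = -4.893.
k_D/k_U = (8.89×10^9/6.36×10^6)·exp(-4.893) = 1398 × 0.007496 = 10.5.
Since E_D > E_U, raising the temperature improves selectivity toward D.

10.5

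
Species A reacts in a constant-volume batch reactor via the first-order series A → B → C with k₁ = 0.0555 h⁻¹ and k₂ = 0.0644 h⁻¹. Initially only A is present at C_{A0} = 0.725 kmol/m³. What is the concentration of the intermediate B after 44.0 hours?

For first-order series with pure A initially, C_B(t) = k₁C_{A0}/(k₂−k₁)·(e^(−k₁t) − e^(−k₂t)).
e^(−k₁t) = e^(−0.0555×44.0) = e^(−2.442) = 0.08699; e^(−k₂t) = e^(−2.834) = 0.05880.
C_B = 0.0555×0.725/(0.0644−0.0555) × (0.08699−0.05880) = 4.521×0.02819 = 0.1274 kmol/m³.

0.127 kmol/m³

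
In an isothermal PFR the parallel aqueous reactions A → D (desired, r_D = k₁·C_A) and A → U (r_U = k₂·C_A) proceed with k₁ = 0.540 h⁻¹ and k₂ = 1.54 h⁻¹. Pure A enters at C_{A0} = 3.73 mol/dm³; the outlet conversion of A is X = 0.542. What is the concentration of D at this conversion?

C_A = C_{A0}(1−X) = 1.708 mol/dm³.
Both paths are first order in A, so the instantaneous fraction to D is constant: dC_D/d(−C_A) = k₁/(k₁+k₂) = 0.2596.
C_D = 0.2596·(C_{A0}−C_A) = 0.2596×2.022 = 0.525 mol/dm³.

0.525 mol/dm³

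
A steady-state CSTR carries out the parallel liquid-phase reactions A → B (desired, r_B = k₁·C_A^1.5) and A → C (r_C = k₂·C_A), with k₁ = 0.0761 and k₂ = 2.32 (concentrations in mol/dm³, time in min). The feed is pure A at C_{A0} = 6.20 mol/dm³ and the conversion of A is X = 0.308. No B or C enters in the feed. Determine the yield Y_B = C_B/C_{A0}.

Exit C_A = C_{A0}(1−X) = 6.20×0.692 = 4.290 mol/dm³.
In a CSTR the entire volume is at exit conditions, so r_B = 0.0761×4.290^1.5 = 0.6763 and r_C = 2.32×4.290 = 9.954.
Fraction of consumed A going to B: r_B/(r_B+r_C) = 0.06362.
C_B = 0.06362·C_{A0}·X = 0.06362×6.20×0.308 = 0.121 mol/dm³; Y_B = C_B/C_{A0} = 0.0196.

0.0196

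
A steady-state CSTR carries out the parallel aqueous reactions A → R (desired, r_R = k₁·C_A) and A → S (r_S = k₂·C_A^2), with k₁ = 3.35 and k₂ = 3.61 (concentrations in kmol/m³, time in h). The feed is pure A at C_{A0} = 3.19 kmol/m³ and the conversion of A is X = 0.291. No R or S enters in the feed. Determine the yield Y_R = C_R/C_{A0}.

0.0847

Exit C_A = C_{A0}(1−X) = 3.19×0.709 = 2.262 kmol/m³.
A CSTR operates uniformly at the exit composition, giving r_R = 7.577 and r_S = 18.47 (each k·C_A^n at C_A = 2.262).
Fraction of consumed A going to R: r_R/(r_R+r_S) = 0.2909.
C_R = 0.2909·C_{A0}·X = 0.2909×3.19×0.291 = 0.270 kmol/m³; Y_R = C_R/C_{A0} = 0.0847.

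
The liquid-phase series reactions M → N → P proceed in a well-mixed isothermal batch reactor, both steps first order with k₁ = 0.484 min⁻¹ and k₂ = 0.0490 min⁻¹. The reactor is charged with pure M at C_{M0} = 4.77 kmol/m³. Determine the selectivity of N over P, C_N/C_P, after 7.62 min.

3.12

The intermediate concentration in a first-order A→B→C sequence is C_N = k₁C_{M0}(e^(−k₁t) − e^(−k₂t))/(k₂−k₁).
e^(−k₁t) = e^(−0.484×7.62) = e^(−3.688) = 0.02502; e^(−k₂t) = e^(−0.3734) = 0.6884.
C_N = 0.484×4.77/(0.0490−0.484) × (0.02502−0.6884) = (-5.307)×(-0.6634) = 3.521 kmol/m³.
C_M = C_{M0}e^(−k₁t) = 0.1193 kmol/m³, so C_P = C_{M0}−C_M−C_N = 1.130 kmol/m³; C_N/C_P = 3.12.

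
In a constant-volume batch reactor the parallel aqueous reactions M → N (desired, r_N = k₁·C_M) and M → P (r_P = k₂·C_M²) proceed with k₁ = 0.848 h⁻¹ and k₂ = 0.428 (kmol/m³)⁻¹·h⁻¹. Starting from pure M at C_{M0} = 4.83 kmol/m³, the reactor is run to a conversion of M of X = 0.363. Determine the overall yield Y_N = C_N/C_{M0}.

C_M = C_{M0}(1−X) = 3.077 kmol/m³.
Along a PFR/batch, dC_N/dC_M = −r_N/(r_N+r_P) = −k₁/(k₁+k₂·C_M).
Integrating from C_{M0} to C_M: C_N = (0.848/0.428)·ln[(0.848+0.428·4.83)/(0.848+0.428·3.08)] = 1.981·ln(2.915/2.165) = 0.5897 kmol/m³.
Y_N = C_N/C_{M0} = 0.5897/4.83 = 0.122.

0.122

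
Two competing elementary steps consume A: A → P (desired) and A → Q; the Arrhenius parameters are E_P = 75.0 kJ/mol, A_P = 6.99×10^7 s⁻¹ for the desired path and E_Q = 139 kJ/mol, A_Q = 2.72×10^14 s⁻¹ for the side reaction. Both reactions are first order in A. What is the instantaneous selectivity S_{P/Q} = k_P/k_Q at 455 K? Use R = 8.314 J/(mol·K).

With equal orders, S_{P/Q} = k_P/k_Q = (A_P/A_Q)·exp[(E_Q−E_P)/(RT)].
(E_Q−E_P)/(RT) = (139−75.0)×10³/(8.314×455) = 64000/3783 = 16.92.
k_P/k_Q = (6.99×10^7/2.72×10^14)·exp(16.92) = 2.570×10^-7 × 2.226×10^7 = 5.72.

5.72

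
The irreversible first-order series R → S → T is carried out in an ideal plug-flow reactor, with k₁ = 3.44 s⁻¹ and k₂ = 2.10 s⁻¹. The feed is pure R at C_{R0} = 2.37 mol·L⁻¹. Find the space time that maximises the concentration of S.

0.368 s

For first-order series the maximum of C_S occurs at τ_opt = ln(k₂/k₁)/(k₂−k₁).
= ln(2.10/3.44)/(2.10−3.44) = ln(0.6105)/-1.340 = -0.4935/-1.340 = 0.368 s.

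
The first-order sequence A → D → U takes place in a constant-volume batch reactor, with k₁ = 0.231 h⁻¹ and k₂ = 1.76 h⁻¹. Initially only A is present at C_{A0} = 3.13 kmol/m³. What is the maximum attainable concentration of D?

For a first-order series the maximum intermediate yield is C_{D,max}/C_{A0} = (k₁/k₂)^[k₂/(k₂−k₁)].
= (0.231/1.76)^(1.76/(1.76−0.231)) = (0.1313)^(1.151) = 0.09657.
C_{D,max} = 0.09657×3.13 = 0.302 kmol/m³.

0.302 kmol/m³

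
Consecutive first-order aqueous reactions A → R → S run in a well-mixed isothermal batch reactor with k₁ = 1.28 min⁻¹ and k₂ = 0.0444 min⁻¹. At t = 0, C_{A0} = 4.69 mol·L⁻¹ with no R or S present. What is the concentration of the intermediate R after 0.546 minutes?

For first-order series with pure A initially, C_R(t) = k₁C_{A0}/(k₂−k₁)·(e^(−k₁t) − e^(−k₂t)).
e^(−k₁t) = e^(−1.28×0.546) = e^(−0.6989) = 0.4971; e^(−k₂t) = e^(−0.02424) = 0.9760.
C_R = 1.28×4.69/(0.0444−1.28) × (0.4971−0.9760) = (-4.859)×(-0.4789) = 2.327 mol·L⁻¹.

2.33 mol·L⁻¹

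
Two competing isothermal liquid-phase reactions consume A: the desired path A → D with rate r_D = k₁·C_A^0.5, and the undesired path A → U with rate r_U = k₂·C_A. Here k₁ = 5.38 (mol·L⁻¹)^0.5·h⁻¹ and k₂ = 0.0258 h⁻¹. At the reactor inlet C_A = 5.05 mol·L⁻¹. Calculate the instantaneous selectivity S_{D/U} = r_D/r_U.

92.8

S_{D/U} = r_D/r_U = (k₁·C_A^0.5)/(k₂·C_A) = (k₁/k₂)·C_A^-0.5.
= (5.38×5.050^0.5) / (0.0258×5.050) = 12.09/0.1303 = 92.8.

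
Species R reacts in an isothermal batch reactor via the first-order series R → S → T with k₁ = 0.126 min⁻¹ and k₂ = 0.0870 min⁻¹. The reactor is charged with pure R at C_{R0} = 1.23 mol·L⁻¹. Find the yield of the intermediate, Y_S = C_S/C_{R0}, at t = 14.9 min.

0.389

Solving the coupled first-order balances gives C_S(t) = [k₁/(k₂−k₁)]·C_{R0}·(e^(−k₁t) − e^(−k₂t)).
e^(−k₁t) = e^(−0.126×14.9) = e^(−1.877) = 0.1530; e^(−k₂t) = e^(−1.296) = 0.2735.
C_S = 0.126×1.23/(0.0870−0.126) × (0.1530−0.2735) = (-3.974)×(-0.1206) = 0.4791 mol·L⁻¹.
Y_S = C_S/C_{R0} = 0.4791/1.23 = 0.389.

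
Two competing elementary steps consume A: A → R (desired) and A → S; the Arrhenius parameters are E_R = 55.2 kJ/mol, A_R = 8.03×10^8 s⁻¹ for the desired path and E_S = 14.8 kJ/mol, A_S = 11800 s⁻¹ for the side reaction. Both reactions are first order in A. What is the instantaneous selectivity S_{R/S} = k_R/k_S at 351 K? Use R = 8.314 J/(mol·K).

0.0661

k_R/k_S = (A_R/A_S)·exp[−(E_R−E_S)/(RT)] = (A_R/A_S)·exp[(E_S−E_R)/(RT)].
(E_S−E_R)/(RT) = (14.8−55.2)×10³/(8.314×351) = -40400/2918 = -13.84.
k_R/k_S = (8.03×10^8/11800)·exp(-13.84) = 68051 × 9.718×10^-7 = 0.0661.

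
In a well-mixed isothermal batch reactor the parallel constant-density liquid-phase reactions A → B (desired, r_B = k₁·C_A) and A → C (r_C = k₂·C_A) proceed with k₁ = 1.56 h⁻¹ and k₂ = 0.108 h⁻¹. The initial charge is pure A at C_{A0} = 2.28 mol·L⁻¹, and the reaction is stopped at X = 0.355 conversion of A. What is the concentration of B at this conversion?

0.757 mol·L⁻¹

C_A = C_{A0}(1−X) = 1.471 mol·L⁻¹.
Both paths are first order in A, so the instantaneous fraction to B is constant: dC_B/d(−C_A) = k₁/(k₁+k₂) = 0.9353.
C_B = 0.9353·(C_{A0}−C_A) = 0.9353×0.8094 = 0.757 mol·L⁻¹.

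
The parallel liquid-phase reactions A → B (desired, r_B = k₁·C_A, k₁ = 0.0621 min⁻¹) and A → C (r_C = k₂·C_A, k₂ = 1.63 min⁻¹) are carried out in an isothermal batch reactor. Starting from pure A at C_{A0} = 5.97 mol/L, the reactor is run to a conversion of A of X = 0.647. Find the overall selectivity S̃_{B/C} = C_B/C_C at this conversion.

0.0381

C_A = C_{A0}(1−X) = 2.107 mol/L.
Both paths are first order in A, so the instantaneous fraction to B is constant: dC_B/d(−C_A) = k₁/(k₁+k₂) = 0.03670.
C_B = 0.03670·(C_{A0}−C_A) = 0.03670×3.863 = 0.142 mol/L.
C_C = (C_{A0}−C_A)−C_B = 3.721 mol/L; S̃_{B/C} = 0.1418/3.721 = 0.0381.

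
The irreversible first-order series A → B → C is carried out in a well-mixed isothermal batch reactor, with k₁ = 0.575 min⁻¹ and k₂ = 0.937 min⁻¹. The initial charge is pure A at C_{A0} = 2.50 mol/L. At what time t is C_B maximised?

For first-order series the maximum of C_B occurs at t_opt = ln(k₂/k₁)/(k₂−k₁).
= ln(0.937/0.575)/(0.937−0.575) = ln(1.630)/0.3620 = 0.4883/0.3620 = 1.35 min.

1.35 min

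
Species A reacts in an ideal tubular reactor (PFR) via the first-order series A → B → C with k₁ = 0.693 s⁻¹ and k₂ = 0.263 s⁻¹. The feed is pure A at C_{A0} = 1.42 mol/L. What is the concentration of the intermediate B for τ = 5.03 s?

The intermediate concentration in a first-order A→B→C sequence is C_B = k₁C_{A0}(e^(−k₁τ) − e^(−k₂τ))/(k₂−k₁).
e^(−k₁τ) = e^(−0.693×5.03) = e^(−3.486) = 0.03063; e^(−k₂τ) = e^(−1.323) = 0.2664.
C_B = 0.693×1.42/(0.263−0.693) × (0.03063−0.2664) = (-2.289)×(-0.2357) = 0.5395 mol/L.

0.539 mol/L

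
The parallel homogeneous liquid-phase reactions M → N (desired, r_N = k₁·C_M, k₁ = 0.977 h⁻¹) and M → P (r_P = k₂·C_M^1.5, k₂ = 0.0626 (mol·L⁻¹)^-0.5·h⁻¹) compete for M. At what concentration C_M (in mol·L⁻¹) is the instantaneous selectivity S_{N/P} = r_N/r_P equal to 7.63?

4.18 mol·L⁻¹

S_{N/P} = (k₁/k₂)·C_M^-0.5 ⇒ C_M = (S·k₂/k₁)^(-2).
= (7.63×0.0626/0.977)^(-2) = (0.4889)^(-2) = 4.18 mol·L⁻¹.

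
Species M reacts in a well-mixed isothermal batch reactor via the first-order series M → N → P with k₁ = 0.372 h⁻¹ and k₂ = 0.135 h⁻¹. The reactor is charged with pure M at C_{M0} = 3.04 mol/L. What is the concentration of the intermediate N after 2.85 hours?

1.59 mol/L

The intermediate concentration in a first-order A→B→C sequence is C_N = k₁C_{M0}(e^(−k₁t) − e^(−k₂t))/(k₂−k₁).
e^(−k₁t) = e^(−0.372×2.85) = e^(−1.060) = 0.3464; e^(−k₂t) = e^(−0.3848) = 0.6806.
C_N = 0.372×3.04/(0.135−0.372) × (0.3464−0.6806) = (-4.772)×(-0.3342) = 1.595 mol/L.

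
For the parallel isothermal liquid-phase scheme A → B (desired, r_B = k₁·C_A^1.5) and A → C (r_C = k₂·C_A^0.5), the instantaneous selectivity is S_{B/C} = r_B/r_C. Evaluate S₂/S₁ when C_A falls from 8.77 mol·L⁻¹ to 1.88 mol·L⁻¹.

0.214

S_{B/C} = (k₁/k₂)·C_A, so S₂/S₁ = (C_{A,2}/C_{A,1}).
= 1.88/8.77 = 0.214.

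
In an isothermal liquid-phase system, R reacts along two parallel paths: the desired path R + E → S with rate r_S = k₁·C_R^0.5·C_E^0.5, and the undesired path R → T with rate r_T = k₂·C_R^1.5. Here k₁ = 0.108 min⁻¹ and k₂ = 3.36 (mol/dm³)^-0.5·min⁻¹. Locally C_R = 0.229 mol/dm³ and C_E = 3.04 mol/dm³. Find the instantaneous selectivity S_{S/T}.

0.245

S_{S/T} = r_S/r_T = (k₁·C_R^0.5·C_E^0.5)/(k₂·C_R^1.5) = (k₁/k₂)·C_R⁻¹·C_E^0.5.
= (0.108×0.2290^0.5×3.040^0.5) / (3.36×0.2290^1.5) = 0.09011/0.3682 = 0.245.
The undesired path is higher order in R, so low C_R (CSTR or dilute feed) favours S.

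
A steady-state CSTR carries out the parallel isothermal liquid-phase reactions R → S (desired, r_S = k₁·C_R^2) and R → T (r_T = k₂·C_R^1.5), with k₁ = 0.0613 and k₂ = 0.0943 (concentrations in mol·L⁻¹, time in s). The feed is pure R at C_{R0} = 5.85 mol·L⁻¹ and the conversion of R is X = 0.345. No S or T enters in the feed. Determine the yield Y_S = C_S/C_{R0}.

0.193

Exit C_R = C_{R0}(1−X) = 5.85×0.655 = 3.832 mol·L⁻¹.
A CSTR operates uniformly at the exit composition, giving r_S = 0.9000 and r_T = 0.7073 (each k·C_R^n at C_R = 3.832).
Fraction of consumed R going to S: r_S/(r_S+r_T) = 0.5600.
C_S = 0.5600·C_{R0}·X = 0.5600×5.85×0.345 = 1.13 mol·L⁻¹; Y_S = C_S/C_{R0} = 0.193.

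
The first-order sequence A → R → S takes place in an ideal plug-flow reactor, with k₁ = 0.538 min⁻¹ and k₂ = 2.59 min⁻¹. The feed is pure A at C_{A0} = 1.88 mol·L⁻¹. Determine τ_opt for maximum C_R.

Setting dC_R/dτ = 0 gives τ_opt = ln(k₂/k₁)/(k₂−k₁).
= ln(2.59/0.538)/(2.59−0.538) = ln(4.814)/2.052 = 1.572/2.052 = 0.766 min.

0.766 min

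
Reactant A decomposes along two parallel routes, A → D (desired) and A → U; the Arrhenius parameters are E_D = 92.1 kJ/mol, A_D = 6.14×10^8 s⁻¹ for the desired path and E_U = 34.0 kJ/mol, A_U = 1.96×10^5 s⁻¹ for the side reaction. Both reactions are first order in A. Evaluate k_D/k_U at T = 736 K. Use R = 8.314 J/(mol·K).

0.236

Since both paths have the same order in A, the concentration cancels and S_{D/U} = k_D/k_U = (A_D/A_U)·exp[(E_U−E_D)/(RT)].
(E_U−E_D)/(RT) = (34.0−92.1)×10³/(8.314×736) = -58100/6119 = -9.495.
k_D/k_U = (6.14×10^8/1.96×10^5)·exp(-9.495) = 3133 × 7.524×10^-5 = 0.236.
Since E_D > E_U, raising the temperature improves selectivity toward D.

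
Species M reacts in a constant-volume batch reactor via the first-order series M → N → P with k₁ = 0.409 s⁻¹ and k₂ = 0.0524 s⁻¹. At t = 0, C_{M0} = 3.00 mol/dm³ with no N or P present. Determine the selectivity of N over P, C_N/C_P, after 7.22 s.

3.27

For first-order series with pure M initially, C_N(t) = k₁C_{M0}/(k₂−k₁)·(e^(−k₁t) − e^(−k₂t)).
e^(−k₁t) = e^(−0.409×7.22) = e^(−2.953) = 0.05218; e^(−k₂t) = e^(−0.3783) = 0.6850.
C_N = 0.409×3.00/(0.0524−0.409) × (0.05218−0.6850) = (-3.441)×(-0.6328) = 2.177 mol/dm³.
C_M = C_{M0}e^(−k₁t) = 0.1566 mol/dm³, so C_P = C_{M0}−C_M−C_N = 0.6660 mol/dm³; C_N/C_P = 3.27.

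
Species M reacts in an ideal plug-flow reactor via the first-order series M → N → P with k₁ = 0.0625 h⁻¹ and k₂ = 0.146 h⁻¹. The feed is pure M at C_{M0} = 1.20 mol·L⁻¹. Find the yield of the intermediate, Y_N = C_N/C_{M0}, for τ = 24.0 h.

0.145

The intermediate concentration in a first-order A→B→C sequence is C_N = k₁C_{M0}(e^(−k₁τ) − e^(−k₂τ))/(k₂−k₁).
e^(−k₁τ) = e^(−0.0625×24.0) = e^(−1.500) = 0.2231; e^(−k₂τ) = e^(−3.504) = 0.03008.
C_N = 0.0625×1.20/(0.146−0.0625) × (0.2231−0.03008) = 0.8982×0.1931 = 0.1734 mol·L⁻¹.
Y_N = C_N/C_{M0} = 0.1734/1.20 = 0.145.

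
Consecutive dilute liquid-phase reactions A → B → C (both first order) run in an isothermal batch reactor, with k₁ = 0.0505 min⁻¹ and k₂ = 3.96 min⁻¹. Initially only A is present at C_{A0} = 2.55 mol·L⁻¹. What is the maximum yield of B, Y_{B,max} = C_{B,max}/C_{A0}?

Evaluating C_B at t_opt = ln(k₂/k₁)/(k₂−k₁) gives C_{B,max}/C_{A0} = (k₁/k₂)^[k₂/(k₂−k₁)].
= (0.0505/3.96)^(3.96/(3.96−0.0505)) = (0.01275)^(1.013) = 0.01205.

0.0121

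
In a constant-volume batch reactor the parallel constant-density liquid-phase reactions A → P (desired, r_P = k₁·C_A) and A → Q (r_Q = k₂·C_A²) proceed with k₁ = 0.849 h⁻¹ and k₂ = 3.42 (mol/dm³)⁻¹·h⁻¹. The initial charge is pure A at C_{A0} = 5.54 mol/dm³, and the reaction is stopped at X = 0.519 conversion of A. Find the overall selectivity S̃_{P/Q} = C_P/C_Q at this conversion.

C_A = C_{A0}(1−X) = 2.665 mol/dm³.
Along a PFR/batch, dC_P/dC_A = −r_P/(r_P+r_Q) = −k₁/(k₁+k₂·C_A).
Integrating from C_{A0} to C_A: C_P = (0.849/3.42)·ln[(0.849+3.42·5.54)/(0.849+3.42·2.66)] = 0.2482·ln(19.80/9.962) = 0.1705 mol/dm³.
C_Q = (C_{A0}−C_A)−C_P = 2.705 mol/dm³; S̃_{P/Q} = 0.1705/2.705 = 0.0630.

0.0630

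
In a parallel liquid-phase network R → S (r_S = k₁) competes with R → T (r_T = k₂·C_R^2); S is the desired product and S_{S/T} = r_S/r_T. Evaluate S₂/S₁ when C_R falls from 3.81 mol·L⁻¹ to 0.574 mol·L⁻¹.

S_{S/T} = (k₁/k₂)·C_R^-2, so S₂/S₁ = (C_{R,2}/C_{R,1})^-2.
= (0.574/3.81)^(-2) = (0.1507)^(-2) = 44.1.
Selectivity toward S rises as C_R falls — low-concentration operation is favoured.

44.1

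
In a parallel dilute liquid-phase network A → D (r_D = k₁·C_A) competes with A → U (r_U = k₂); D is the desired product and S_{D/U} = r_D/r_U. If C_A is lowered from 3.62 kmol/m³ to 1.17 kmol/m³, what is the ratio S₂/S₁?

S_{D/U} = (k₁/k₂)·C_A, so S₂/S₁ = (C_{A,2}/C_{A,1}).
= 1.17/3.62 = 0.323.
Selectivity toward D falls as C_A falls — high-concentration operation is favoured.

0.323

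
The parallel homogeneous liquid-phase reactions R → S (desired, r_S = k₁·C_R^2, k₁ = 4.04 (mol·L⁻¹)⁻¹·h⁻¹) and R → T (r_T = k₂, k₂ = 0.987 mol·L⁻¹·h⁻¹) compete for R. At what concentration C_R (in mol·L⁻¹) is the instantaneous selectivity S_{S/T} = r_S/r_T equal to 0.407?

0.315 mol·L⁻¹

S_{S/T} = (k₁/k₂)·C_R^2 ⇒ C_R = (S·k₂/k₁)^(0.5).
= (0.407×0.987/4.04)^(0.5) = (0.09943)^(0.5) = 0.315 mol·L⁻¹.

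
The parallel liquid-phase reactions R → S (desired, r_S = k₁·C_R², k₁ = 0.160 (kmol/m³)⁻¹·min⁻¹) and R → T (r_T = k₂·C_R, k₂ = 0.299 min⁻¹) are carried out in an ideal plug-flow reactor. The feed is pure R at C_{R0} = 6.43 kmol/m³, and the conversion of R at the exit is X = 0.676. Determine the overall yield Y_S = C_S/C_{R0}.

0.460

C_R = C_{R0}(1−X) = 2.083 kmol/m³.
Along a PFR/batch, dC_T/dC_R = −r_T/(r_S+r_T) = −k₂/(k₂+k₁·C_R).
Integrating from C_{R0} to C_R: C_T = (0.299/0.160)·ln[(0.299+0.160·6.43)/(0.299+0.160·2.08)] = 1.869·ln(1.328/0.6323) = 1.386 kmol/m³.
Then C_S = (C_{R0}−C_R) − C_T = 4.347 − 1.386 = 2.960 kmol/m³.
Y_S = C_S/C_{R0} = 2.960/6.43 = 0.460.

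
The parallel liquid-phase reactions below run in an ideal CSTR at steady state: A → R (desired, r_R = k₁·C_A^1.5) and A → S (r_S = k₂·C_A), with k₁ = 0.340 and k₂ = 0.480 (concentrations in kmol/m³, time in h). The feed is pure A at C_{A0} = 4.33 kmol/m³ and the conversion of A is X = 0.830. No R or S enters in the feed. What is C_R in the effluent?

1.36 kmol/m³

Exit C_A = C_{A0}(1−X) = 4.33×0.170 = 0.7361 kmol/m³.
Rates in a CSTR are evaluated at the outlet concentration: r_R = 0.340×0.7361^1.5 = 0.2147, r_S = 0.480×0.7361 = 0.3533.
Fraction of consumed A going to R: r_R/(r_R+r_S) = 0.3780.
C_R = 0.3780·C_{A0}·X = 0.3780×4.33×0.830 = 1.36 kmol/m³.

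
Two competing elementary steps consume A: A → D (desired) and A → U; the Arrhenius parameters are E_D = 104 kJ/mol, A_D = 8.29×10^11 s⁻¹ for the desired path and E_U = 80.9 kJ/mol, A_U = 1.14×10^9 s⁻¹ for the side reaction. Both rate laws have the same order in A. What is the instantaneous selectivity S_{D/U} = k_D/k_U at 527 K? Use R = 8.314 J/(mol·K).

3.73

k_D/k_U = (A_D/A_U)·exp[−(E_D−E_U)/(RT)] = (A_D/A_U)·exp[(E_U−E_D)/(RT)].
(E_U−E_D)/(RT) = (80.9−104)×10³/(8.314×527) = -23100/4381 = -5.272.
k_D/k_U = (8.29×10^11/1.14×10^9)·exp(-5.272) = 727.2 × 0.005132 = 3.73.
Since E_D > E_U, raising the temperature improves selectivity toward D.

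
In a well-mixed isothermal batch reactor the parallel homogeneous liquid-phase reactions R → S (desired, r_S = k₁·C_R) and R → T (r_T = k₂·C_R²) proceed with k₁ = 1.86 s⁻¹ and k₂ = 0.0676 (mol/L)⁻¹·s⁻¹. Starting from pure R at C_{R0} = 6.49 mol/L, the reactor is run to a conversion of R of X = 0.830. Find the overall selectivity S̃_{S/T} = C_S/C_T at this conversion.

C_R = C_{R0}(1−X) = 1.103 mol/L.
Along a PFR/batch, dC_S/dC_R = −r_S/(r_S+r_T) = −k₁/(k₁+k₂·C_R).
Integrating from C_{R0} to C_R: C_S = (1.86/0.0676)·ln[(1.86+0.0676·6.49)/(1.86+0.0676·1.10)] = 27.51·ln(2.299/1.935) = 4.745 mol/L.
C_T = (C_{R0}−C_R)−C_S = 0.6414 mol/L; S̃_{S/T} = 4.745/0.6414 = 7.40.

7.40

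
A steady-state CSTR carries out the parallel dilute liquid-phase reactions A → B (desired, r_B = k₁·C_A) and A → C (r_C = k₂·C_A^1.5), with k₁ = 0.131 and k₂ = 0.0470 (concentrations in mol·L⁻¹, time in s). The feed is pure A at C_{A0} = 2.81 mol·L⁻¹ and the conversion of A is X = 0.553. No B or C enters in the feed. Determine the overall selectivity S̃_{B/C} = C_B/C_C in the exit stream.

Exit C_A = C_{A0}(1−X) = 2.81×0.447 = 1.256 mol·L⁻¹.
In a CSTR the entire volume is at exit conditions, so r_B = 0.131×1.256 = 0.1645 and r_C = 0.0470×1.256^1.5 = 0.06616.
Overall selectivity = C_B/C_C = r_Bτ/(r_Cτ) = r_B/r_C = 2.49.

2.49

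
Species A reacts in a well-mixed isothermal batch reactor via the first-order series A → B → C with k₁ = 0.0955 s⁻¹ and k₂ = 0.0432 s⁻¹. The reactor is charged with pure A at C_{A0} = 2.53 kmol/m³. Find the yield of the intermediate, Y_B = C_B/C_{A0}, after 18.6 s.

Solving the coupled first-order balances gives C_B(t) = [k₁/(k₂−k₁)]·C_{A0}·(e^(−k₁t) − e^(−k₂t)).
e^(−k₁t) = e^(−0.0955×18.6) = e^(−1.776) = 0.1693; e^(−k₂t) = e^(−0.8035) = 0.4478.
C_B = 0.0955×2.53/(0.0432−0.0955) × (0.1693−0.4478) = (-4.620)×(-0.2785) = 1.287 kmol/m³.
Y_B = C_B/C_{A0} = 1.287/2.53 = 0.509.

0.509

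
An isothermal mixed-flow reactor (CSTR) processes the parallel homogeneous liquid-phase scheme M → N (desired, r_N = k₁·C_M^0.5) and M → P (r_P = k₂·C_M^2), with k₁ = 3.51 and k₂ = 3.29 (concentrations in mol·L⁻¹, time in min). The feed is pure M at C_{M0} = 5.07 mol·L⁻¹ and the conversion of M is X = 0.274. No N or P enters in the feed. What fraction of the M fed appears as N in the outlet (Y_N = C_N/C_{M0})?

Exit C_M = C_{M0}(1−X) = 5.07×0.726 = 3.681 mol·L⁻¹.
A CSTR operates uniformly at the exit composition, giving r_N = 6.734 and r_P = 44.57 (each k·C_M^n at C_M = 3.681).
Fraction of consumed M going to N: r_N/(r_N+r_P) = 0.1312.
C_N = 0.1312·C_{M0}·X = 0.1312×5.07×0.274 = 0.182 mol·L⁻¹; Y_N = C_N/C_{M0} = 0.0360.

0.0360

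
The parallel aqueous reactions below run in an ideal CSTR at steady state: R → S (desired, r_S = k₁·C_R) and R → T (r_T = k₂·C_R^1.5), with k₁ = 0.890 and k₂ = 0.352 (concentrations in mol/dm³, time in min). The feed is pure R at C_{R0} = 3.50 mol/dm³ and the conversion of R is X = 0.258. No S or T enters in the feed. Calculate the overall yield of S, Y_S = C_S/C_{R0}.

0.158

Exit C_R = C_{R0}(1−X) = 3.50×0.742 = 2.597 mol/dm³.
Rates in a CSTR are evaluated at the outlet concentration: r_S = 0.890×2.597 = 2.311, r_T = 0.352×2.597^1.5 = 1.473.
Fraction of consumed R going to S: r_S/(r_S+r_T) = 0.6107.
C_S = 0.6107·C_{R0}·X = 0.6107×3.50×0.258 = 0.551 mol/dm³; Y_S = C_S/C_{R0} = 0.158.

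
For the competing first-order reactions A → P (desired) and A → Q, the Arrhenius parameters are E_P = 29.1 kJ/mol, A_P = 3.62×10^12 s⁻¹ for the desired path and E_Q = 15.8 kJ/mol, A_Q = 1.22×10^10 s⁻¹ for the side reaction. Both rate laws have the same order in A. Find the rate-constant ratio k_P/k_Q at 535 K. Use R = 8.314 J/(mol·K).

14.9

k_P/k_Q = (A_P/A_Q)·exp[−(E_P−E_Q)/(RT)] = (A_P/A_Q)·exp[(E_Q−E_P)/(RT)].
(E_Q−E_P)/(RT) = (15.8−29.1)×10³/(8.314×535) = -13300/4448 = -2.990.
k_P/k_Q = (3.62×10^12/1.22×10^10)·exp(-2.990) = 296.7 × 0.05028 = 14.9.
Since E_P > E_Q, raising the temperature improves selectivity toward P.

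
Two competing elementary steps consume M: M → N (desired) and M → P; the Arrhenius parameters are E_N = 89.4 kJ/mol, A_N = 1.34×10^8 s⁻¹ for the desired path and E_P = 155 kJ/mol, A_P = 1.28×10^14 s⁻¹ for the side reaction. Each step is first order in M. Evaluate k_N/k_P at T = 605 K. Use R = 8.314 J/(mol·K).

Since both paths have the same order in M, the concentration cancels and S_{N/P} = k_N/k_P = (A_N/A_P)·exp[(E_P−E_N)/(RT)].
(E_P−E_N)/(RT) = (155−89.4)×10³/(8.314×605) = 65600/5030 = 13.04.
k_N/k_P = (1.34×10^8/1.28×10^14)·exp(13.04) = 1.047×10^-6 × 4.613×10^5 = 0.483.

0.483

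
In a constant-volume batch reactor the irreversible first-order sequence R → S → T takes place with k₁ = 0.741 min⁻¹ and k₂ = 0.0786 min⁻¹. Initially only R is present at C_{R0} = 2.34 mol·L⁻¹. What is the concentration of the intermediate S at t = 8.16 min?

1.37 mol·L⁻¹

For first-order series with pure R initially, C_S(t) = k₁C_{R0}/(k₂−k₁)·(e^(−k₁t) − e^(−k₂t)).
e^(−k₁t) = e^(−0.741×8.16) = e^(−6.047) = 0.002366; e^(−k₂t) = e^(−0.6414) = 0.5266.
C_S = 0.741×2.34/(0.0786−0.741) × (0.002366−0.5266) = (-2.618)×(-0.5242) = 1.372 mol·L⁻¹.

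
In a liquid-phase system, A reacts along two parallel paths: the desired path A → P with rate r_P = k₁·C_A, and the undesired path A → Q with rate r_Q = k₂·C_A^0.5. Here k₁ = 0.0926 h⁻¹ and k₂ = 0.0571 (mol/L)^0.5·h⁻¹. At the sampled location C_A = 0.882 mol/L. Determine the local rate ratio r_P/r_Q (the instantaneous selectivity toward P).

S_{P/Q} = r_P/r_Q = (k₁·C_A)/(k₂·C_A^0.5) = (k₁/k₂)·C_A^0.5.
= (0.0926×0.8820) / (0.0571×0.8820^0.5) = 0.08167/0.05363 = 1.52.

1.52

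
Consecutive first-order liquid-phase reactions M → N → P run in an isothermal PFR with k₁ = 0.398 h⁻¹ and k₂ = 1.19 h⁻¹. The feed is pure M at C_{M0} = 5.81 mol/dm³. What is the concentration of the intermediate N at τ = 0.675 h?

For first-order series with pure M initially, C_N(τ) = k₁C_{M0}/(k₂−k₁)·(e^(−k₁τ) − e^(−k₂τ)).
e^(−k₁τ) = e^(−0.398×0.675) = e^(−0.2687) = 0.7644; e^(−k₂τ) = e^(−0.8033) = 0.4479.
C_N = 0.398×5.81/(1.19−0.398) × (0.7644−0.4479) = 2.920×0.3165 = 0.9242 mol/dm³.

0.924 mol/dm³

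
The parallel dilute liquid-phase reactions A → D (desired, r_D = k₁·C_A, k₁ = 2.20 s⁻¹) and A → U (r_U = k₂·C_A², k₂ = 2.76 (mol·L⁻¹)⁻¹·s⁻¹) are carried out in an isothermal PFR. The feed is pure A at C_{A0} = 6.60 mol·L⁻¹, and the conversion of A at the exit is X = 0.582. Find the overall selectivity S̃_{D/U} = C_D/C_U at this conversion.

0.179

C_A = C_{A0}(1−X) = 2.759 mol·L⁻¹.
Along a PFR/batch, dC_D/dC_A = −r_D/(r_D+r_U) = −k₁/(k₁+k₂·C_A).
Integrating from C_{A0} to C_A: C_D = (2.20/2.76)·ln[(2.20+2.76·6.60)/(2.20+2.76·2.76)] = 0.7971·ln(20.42/9.814) = 0.5839 mol·L⁻¹.
C_U = (C_{A0}−C_A)−C_D = 3.257 mol·L⁻¹; S̃_{D/U} = 0.5839/3.257 = 0.179.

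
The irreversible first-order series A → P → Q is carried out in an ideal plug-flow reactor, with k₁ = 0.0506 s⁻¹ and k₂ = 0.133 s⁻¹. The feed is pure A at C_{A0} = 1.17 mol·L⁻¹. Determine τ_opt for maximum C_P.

For first-order series the maximum of C_P occurs at τ_opt = ln(k₂/k₁)/(k₂−k₁).
= ln(0.133/0.0506)/(0.133−0.0506) = ln(2.628)/0.08240 = 0.9664/0.08240 = 11.7 s.

11.7 s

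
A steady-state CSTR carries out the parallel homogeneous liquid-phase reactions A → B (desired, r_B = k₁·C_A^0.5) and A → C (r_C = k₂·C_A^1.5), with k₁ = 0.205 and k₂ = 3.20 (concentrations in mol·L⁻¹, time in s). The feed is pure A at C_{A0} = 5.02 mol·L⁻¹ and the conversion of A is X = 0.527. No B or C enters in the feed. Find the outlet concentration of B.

Exit C_A = C_{A0}(1−X) = 5.02×0.473 = 2.374 mol·L⁻¹.
Rates in a CSTR are evaluated at the outlet concentration: r_B = 0.205×2.374^0.5 = 0.3159, r_C = 3.20×2.374^1.5 = 11.71.
Fraction of consumed A going to B: r_B/(r_B+r_C) = 0.02627.
C_B = 0.02627·C_{A0}·X = 0.02627×5.02×0.527 = 0.0695 mol·L⁻¹.

0.0695 mol·L⁻¹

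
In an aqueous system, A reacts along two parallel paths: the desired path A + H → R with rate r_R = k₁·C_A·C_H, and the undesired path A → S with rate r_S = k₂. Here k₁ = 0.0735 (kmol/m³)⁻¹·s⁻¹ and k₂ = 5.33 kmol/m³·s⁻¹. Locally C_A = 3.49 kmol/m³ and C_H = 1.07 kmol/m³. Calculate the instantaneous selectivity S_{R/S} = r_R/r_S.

S_{R/S} = r_R/r_S = (k₁·C_A·C_H)/(k₂) = (k₁/k₂)·C_A·C_H.
= (0.0735×3.490×1.070) / (5.33) = 0.2745/5.330 = 0.0515.
Since the desired path is higher order in A, keeping C_A high (PFR or concentrated feed) favours R.

0.0515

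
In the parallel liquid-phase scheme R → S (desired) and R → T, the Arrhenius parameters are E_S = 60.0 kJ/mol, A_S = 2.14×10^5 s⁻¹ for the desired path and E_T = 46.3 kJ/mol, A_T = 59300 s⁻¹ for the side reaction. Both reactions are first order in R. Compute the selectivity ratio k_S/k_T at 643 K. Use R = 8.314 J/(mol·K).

With equal orders, S_{S/T} = k_S/k_T = (A_S/A_T)·exp[(E_T−E_S)/(RT)].
(E_T−E_S)/(RT) = (46.3−60.0)×10³/(8.314×643) = -13700/5346 = -2.563.
k_S/k_T = (2.14×10^5/59300)·exp(-2.563) = 3.609 × 0.07710 = 0.278.
Since E_S > E_T, raising the temperature improves selectivity toward S.

0.278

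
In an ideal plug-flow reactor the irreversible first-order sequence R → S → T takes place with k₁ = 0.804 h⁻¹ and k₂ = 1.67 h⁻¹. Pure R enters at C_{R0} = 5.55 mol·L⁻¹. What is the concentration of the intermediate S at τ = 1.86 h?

0.924 mol·L⁻¹

Solving the coupled first-order balances gives C_S(τ) = [k₁/(k₂−k₁)]·C_{R0}·(e^(−k₁τ) − e^(−k₂τ)).
e^(−k₁τ) = e^(−0.804×1.86) = e^(−1.495) = 0.2241; e^(−k₂τ) = e^(−3.106) = 0.04477.
C_S = 0.804×5.55/(1.67−0.804) × (0.2241−0.04477) = 5.153×0.1794 = 0.9243 mol·L⁻¹.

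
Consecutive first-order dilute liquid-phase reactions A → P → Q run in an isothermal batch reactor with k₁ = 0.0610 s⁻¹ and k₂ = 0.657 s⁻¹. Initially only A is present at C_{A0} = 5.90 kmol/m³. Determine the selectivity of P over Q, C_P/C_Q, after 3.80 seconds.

0.542

Solving the coupled first-order balances gives C_P(t) = [k₁/(k₂−k₁)]·C_{A0}·(e^(−k₁t) − e^(−k₂t)).
e^(−k₁t) = e^(−0.0610×3.80) = e^(−0.2318) = 0.7931; e^(−k₂t) = e^(−2.497) = 0.08236.
C_P = 0.0610×5.90/(0.657−0.0610) × (0.7931−0.08236) = 0.6039×0.7107 = 0.4292 kmol/m³.
C_A = C_{A0}e^(−k₁t) = 4.679 kmol/m³, so C_Q = C_{A0}−C_A−C_P = 0.7915 kmol/m³; C_P/C_Q = 0.542.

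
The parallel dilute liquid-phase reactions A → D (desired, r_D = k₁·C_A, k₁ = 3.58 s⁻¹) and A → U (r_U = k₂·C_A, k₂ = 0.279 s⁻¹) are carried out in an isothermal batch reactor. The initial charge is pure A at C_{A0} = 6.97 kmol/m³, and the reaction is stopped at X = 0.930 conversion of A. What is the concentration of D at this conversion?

6.01 kmol/m³

C_A = C_{A0}(1−X) = 0.4879 kmol/m³.
Both paths are first order in A, so the instantaneous fraction to D is constant: dC_D/d(−C_A) = k₁/(k₁+k₂) = 0.9277.
C_D = 0.9277·(C_{A0}−C_A) = 0.9277×6.482 = 6.01 kmol/m³.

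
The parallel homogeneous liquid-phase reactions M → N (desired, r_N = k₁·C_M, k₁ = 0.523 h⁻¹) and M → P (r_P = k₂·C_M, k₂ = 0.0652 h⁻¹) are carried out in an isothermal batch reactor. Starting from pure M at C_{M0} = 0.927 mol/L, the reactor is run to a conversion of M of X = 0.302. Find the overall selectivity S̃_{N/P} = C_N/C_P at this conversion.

C_M = C_{M0}(1−X) = 0.6470 mol/L.
Both paths are first order in M, so the instantaneous fraction to N is constant: dC_N/d(−C_M) = k₁/(k₁+k₂) = 0.8892.
C_N = 0.8892·(C_{M0}−C_M) = 0.8892×0.2800 = 0.249 mol/L.
C_P = (C_{M0}−C_M)−C_N = 0.03103 mol/L; S̃_{N/P} = 0.2489/0.03103 = 8.02.

8.02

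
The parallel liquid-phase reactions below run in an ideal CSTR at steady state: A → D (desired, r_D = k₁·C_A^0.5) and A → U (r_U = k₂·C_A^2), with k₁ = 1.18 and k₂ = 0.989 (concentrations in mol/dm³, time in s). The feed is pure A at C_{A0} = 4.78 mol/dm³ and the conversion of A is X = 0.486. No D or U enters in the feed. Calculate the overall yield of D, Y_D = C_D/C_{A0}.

0.115

Exit C_A = C_{A0}(1−X) = 4.78×0.514 = 2.457 mol/dm³.
Rates in a CSTR are evaluated at the outlet concentration: r_D = 1.18×2.457^0.5 = 1.850, r_U = 0.989×2.457^2 = 5.970.
Fraction of consumed A going to D: r_D/(r_D+r_U) = 0.2365.
C_D = 0.2365·C_{A0}·X = 0.2365×4.78×0.486 = 0.549 mol/dm³; Y_D = C_D/C_{A0} = 0.115.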